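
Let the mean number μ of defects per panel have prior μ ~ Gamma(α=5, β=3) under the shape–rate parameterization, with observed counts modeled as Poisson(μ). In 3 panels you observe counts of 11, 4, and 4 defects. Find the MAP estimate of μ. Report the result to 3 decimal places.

Σxᵢ = 11+4+4 = 19, with n = 3.
Posterior ∝ μ^4e^(−3μ) · μ^19e^(−3μ) = μ^23e^(−6μ), i.e. Gamma(shape=24, rate=6).
The mode of a Gamma(a, b) with a ≥ 1 (shape–rate) is (a−1)/b = 23/6 ≈ 3.833.

μ̂_MAP = 3.833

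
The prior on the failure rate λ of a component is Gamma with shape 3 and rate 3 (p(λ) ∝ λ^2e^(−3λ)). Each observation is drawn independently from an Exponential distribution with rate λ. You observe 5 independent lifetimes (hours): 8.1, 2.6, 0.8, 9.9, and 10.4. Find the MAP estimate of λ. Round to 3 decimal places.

The Exponential(rate=λ) likelihood is ∝ λ^n e^(−λΣtᵢ). Here n = 5 and Σtᵢ = 8.1 + 2.6 + 0.8 + 9.9 + 10.4 = 31.8.
Posterior ∝ λ^2e^(−3λ) · λ^5e^(−31.8λ) = λ^7e^(−34.8λ), i.e. Gamma(8, 34.8).
Mode = (a−1)/b = 7/34.8 ≈ 0.201.

λ̂_MAP = 0.201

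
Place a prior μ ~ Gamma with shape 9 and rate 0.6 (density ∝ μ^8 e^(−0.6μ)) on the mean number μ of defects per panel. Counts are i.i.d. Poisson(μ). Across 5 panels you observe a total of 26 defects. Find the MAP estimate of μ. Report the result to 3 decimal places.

Σxᵢ = 26, n = 5.
Posterior ∝ μ^8e^(−0.6μ) · μ^26e^(−5μ) = μ^34e^(−5.6μ), i.e. Gamma(shape=35, rate=5.6).
The mode of a Gamma(a, b) with a ≥ 1 (shape–rate) is (a−1)/b = 34/5.6 ≈ 6.071.

μ̂_MAP = 6.071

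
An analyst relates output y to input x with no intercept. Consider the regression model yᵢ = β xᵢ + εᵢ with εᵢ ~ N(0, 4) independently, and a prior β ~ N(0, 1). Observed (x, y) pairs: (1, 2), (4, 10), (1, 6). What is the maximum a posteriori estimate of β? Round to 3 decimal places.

log p(β | y) = −Σ(yᵢ − βxᵢ)²/(2·4) − β²/(2·1) + const.
Setting the derivative to zero: Σxᵢ(yᵢ − βxᵢ)/4 − β/1 = 0, so β = Σxᵢyᵢ / (Σxᵢ² + σ²/τ²).
Σxᵢyᵢ = 1·2 + 4·10 + 1·6 = 48; Σxᵢ² = 18; σ²/τ² = 4.
β̂_MAP = 48 / (18 + 4) = 48/22 ≈ 2.182.

β̂_MAP = 2.182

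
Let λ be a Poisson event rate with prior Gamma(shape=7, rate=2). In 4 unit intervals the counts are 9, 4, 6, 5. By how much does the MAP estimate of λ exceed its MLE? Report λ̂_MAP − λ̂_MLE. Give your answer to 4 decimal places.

MAP − MLE = -1.0000

Σxᵢ = 24. Posterior is Gamma(31, 6); MAP = (31−1)/6 = 30/6 ≈ 5.00000.
MLE = x̄ = 24/4 ≈ 6.00000.
Difference = 30/6 − 24/4 = -1 ≈ -1.0000.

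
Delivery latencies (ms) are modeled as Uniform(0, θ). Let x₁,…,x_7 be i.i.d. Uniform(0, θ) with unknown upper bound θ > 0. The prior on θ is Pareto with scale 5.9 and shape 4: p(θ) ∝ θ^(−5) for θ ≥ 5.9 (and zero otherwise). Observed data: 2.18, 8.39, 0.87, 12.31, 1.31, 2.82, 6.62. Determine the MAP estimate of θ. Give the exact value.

θ̂_MAP = 12.31

The Uniform(0, θ) likelihood is θ^(−n) for θ ≥ max(xᵢ), zero otherwise. Here max(xᵢ) = 12.31.
Posterior ∝ θ^(−5) · θ^(−7) = θ^(−12) on θ ≥ max(5.9, 12.31) = 12.31.
This density is strictly decreasing in θ, so the posterior mode lies at the lower boundary of the support.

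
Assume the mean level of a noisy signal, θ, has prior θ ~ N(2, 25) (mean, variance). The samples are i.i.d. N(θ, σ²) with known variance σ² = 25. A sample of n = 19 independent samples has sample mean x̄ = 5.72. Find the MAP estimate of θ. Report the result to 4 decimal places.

θ̂_MAP = 5.5340

n = 19, x̄ = 5.72.
For a Normal prior and Normal likelihood with known variance, the posterior is Normal; its mode equals its mean, the precision-weighted average.
Prior precision 1/σ₀² = 1/25 = 0.04; data precision n/σ² = 19/25 = 0.76.
θ̂ = (0.04·2 + 0.76·5.72) / (0.04 + 0.76) = 4.4272/0.8 = 5.5340.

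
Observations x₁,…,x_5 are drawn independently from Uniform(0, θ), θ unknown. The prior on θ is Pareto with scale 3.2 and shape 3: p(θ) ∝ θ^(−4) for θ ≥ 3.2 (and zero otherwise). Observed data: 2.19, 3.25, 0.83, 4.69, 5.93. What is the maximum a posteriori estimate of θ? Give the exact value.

The Uniform(0, θ) likelihood is θ^(−n) for θ ≥ max(xᵢ), zero otherwise. Here max(xᵢ) = 5.93.
Posterior ∝ θ^(−4) · θ^(−5) = θ^(−9) on θ ≥ max(3.2, 5.93) = 5.93.
This density is strictly decreasing in θ, so the posterior mode lies at the lower boundary of the support.

θ̂_MAP = 5.93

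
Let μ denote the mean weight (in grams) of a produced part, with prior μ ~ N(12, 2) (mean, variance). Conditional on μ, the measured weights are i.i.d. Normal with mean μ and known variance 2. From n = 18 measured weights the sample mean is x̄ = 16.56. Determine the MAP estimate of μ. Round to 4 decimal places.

μ̂_MAP = 16.3200

n = 18, x̄ = 16.56.
For a Normal prior and Normal likelihood with known variance, the posterior is Normal; its mode equals its mean, the precision-weighted average.
Prior precision 1/σ₀² = 1/2 = 0.5; data precision n/σ² = 18/2 = 9.
μ̂ = (0.5·12 + 9·16.56) / (0.5 + 9) = 155.04/9.5 = 16.3200.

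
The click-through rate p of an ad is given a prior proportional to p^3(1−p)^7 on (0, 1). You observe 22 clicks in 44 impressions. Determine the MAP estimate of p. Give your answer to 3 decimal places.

p̂_MAP = 0.463

The prior density ∝ p^3(1−p)^7 is the kernel of Beta(4, 8).
Data: 22 successes in 44 trials. The binomial likelihood contributes p^22(1−p)^22, so the posterior is Beta(4+22, 8+22) = Beta(26, 30).
For Beta(a, b) with a, b > 1 the mode is (a−1)/(a+b−2) = 25/54 ≈ 0.463.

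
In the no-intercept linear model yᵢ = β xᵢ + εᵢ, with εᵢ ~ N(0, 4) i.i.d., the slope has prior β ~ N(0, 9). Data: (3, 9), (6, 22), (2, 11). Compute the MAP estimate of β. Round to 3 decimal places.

log p(β | y) = −Σ(yᵢ − βxᵢ)²/(2·4) − β²/(2·9) + const.
Setting the derivative to zero: Σxᵢ(yᵢ − βxᵢ)/4 − β/9 = 0, so β = Σxᵢyᵢ / (Σxᵢ² + σ²/τ²).
Σxᵢyᵢ = 3·9 + 6·22 + 2·11 = 181; Σxᵢ² = 49; σ²/τ² = 4/9.
β̂_MAP = 181 / (49 + 4/9) = 181/(445/9) = 1629/445 ≈ 3.661.

β̂_MAP = 3.661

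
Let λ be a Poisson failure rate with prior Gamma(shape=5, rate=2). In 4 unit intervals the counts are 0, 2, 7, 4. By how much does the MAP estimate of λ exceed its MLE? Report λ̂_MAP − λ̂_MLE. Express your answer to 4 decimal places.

MAP − MLE = -0.4167

Σxᵢ = 13. Posterior is Gamma(18, 6); MAP = (18−1)/6 = 17/6 ≈ 2.83333.
MLE = x̄ = 13/4 ≈ 3.25000.
Difference = 17/6 − 13/4 = -5/12 ≈ -0.4167.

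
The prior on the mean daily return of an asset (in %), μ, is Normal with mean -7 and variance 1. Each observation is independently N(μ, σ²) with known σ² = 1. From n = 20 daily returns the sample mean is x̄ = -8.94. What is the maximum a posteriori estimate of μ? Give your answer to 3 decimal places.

n = 20, x̄ = -8.94.
For a Normal prior and Normal likelihood with known variance, the posterior is Normal; its mode equals its mean, the precision-weighted average.
Prior precision 1/σ₀² = 1/1 = 1; data precision n/σ² = 20/1 = 20.
μ̂ = (1·(-7) + 20·(-8.94)) / (1 + 20) = (-185.8)/21 = -929/105 ≈ -8.848.

μ̂_MAP = -8.848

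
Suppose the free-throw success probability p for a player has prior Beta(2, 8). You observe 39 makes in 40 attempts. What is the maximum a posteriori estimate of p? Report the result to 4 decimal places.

Prior: Beta(2, 8).
Data: 39 successes in 40 trials. The binomial likelihood contributes p^39(1−p)^1, so the posterior is Beta(2+39, 8+1) = Beta(41, 9).
For Beta(a, b) with a, b > 1 the mode is (a−1)/(a+b−2) = 40/48 ≈ 0.8333.

p̂_MAP = 0.8333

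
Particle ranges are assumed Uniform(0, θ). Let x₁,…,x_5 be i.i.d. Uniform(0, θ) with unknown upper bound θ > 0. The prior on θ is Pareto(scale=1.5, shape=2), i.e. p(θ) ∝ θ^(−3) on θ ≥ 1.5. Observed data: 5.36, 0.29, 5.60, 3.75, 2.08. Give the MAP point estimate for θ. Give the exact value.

The Uniform(0, θ) likelihood is θ^(−n) for θ ≥ max(xᵢ), zero otherwise. Here max(xᵢ) = 5.60.
Posterior ∝ θ^(−3) · θ^(−5) = θ^(−8) on θ ≥ max(1.5, 5.60) = 5.60.
This density is strictly decreasing in θ, so the posterior mode lies at the lower boundary of the support.

θ̂_MAP = 5.60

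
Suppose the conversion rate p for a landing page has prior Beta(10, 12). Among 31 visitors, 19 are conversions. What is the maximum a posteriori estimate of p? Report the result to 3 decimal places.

p̂_MAP = 0.549

Prior: Beta(10, 12).
Data: 19 successes in 31 trials. The binomial likelihood contributes p^19(1−p)^12, so the posterior is Beta(10+19, 12+12) = Beta(29, 24).
For Beta(a, b) with a, b > 1 the mode is (a−1)/(a+b−2) = 28/51 ≈ 0.549.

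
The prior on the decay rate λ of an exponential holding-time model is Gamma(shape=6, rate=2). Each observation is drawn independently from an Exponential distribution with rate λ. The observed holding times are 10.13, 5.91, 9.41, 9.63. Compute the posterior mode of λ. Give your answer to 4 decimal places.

The Exponential(rate=λ) likelihood is ∝ λ^n e^(−λΣtᵢ). Here n = 4 and Σtᵢ = 10.13 + 5.91 + 9.41 + 9.63 = 35.08.
Posterior ∝ λ^5e^(−2λ) · λ^4e^(−35.08λ) = λ^9e^(−37.08λ), i.e. Gamma(10, 37.08).
Mode = (a−1)/b = 9/37.08 ≈ 0.2427.

λ̂_MAP = 0.2427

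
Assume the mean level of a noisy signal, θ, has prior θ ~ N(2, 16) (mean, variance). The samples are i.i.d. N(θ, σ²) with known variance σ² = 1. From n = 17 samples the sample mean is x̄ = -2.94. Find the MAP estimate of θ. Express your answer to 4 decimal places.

n = 17, x̄ = -2.94.
For a Normal prior and Normal likelihood with known variance, the posterior is Normal; its mode equals its mean, the precision-weighted average.
Prior precision 1/σ₀² = 1/16 = 0.0625; data precision n/σ² = 17/1 = 17.
θ̂ = (0.0625·2 + 17·(-2.94)) / (0.0625 + 17) = (-49.855)/17.0625 = -1534/525 ≈ -2.9219.

θ̂_MAP = -2.9219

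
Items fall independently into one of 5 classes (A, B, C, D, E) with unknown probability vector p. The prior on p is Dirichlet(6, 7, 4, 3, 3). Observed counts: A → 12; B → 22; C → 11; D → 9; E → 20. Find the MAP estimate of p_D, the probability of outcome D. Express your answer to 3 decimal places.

The posterior is Dirichlet(αᵢ + nᵢ) = Dirichlet(18, 29, 15, 12, 23).
For a Dirichlet(a₁,…,a_K) with all aᵢ > 1, the mode has j-th component (aⱼ − 1)/(Σaᵢ − K).
Here Σaᵢ = 97 and K = 5, so p_D = (12 − 1)/(97 − 5) = 11/92 ≈ 0.120.

MAP estimate of p_D = 0.120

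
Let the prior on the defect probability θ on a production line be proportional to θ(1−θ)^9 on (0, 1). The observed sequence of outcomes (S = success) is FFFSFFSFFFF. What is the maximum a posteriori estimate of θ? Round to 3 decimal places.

θ̂_MAP = 0.143

The prior density ∝ θ(1−θ)^9 is the kernel of Beta(2, 10).
Data: 2 successes in 11 trials (from the sequence). The binomial likelihood contributes θ^2(1−θ)^9, so the posterior is Beta(2+2, 10+9) = Beta(4, 19).
For Beta(a, b) with a, b > 1 the mode is (a−1)/(a+b−2) = 3/21 ≈ 0.143.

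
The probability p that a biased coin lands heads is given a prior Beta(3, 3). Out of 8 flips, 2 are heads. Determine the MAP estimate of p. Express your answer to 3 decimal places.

Prior: Beta(3, 3).
Data: 2 successes in 8 trials. The binomial likelihood contributes p^2(1−p)^6, so the posterior is Beta(3+2, 3+6) = Beta(5, 9).
For Beta(a, b) with a, b > 1 the mode is (a−1)/(a+b−2) = 4/12 ≈ 0.333.

p̂_MAP = 0.333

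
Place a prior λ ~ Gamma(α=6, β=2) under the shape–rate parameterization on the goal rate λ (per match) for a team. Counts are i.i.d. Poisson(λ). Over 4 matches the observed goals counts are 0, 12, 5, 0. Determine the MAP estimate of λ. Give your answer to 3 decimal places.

Σxᵢ = 0+12+5+0 = 17, with n = 4.
Posterior ∝ λ^5e^(−2λ) · λ^17e^(−4λ) = λ^22e^(−6λ), i.e. Gamma(shape=23, rate=6).
The mode of a Gamma(a, b) with a ≥ 1 (shape–rate) is (a−1)/b = 22/6 ≈ 3.667.

λ̂_MAP = 3.667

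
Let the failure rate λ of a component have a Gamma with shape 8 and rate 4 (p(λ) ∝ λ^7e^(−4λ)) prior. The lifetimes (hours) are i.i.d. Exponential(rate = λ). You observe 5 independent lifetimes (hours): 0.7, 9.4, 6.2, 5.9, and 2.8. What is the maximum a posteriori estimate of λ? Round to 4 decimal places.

The Exponential(rate=λ) likelihood is ∝ λ^n e^(−λΣtᵢ). Here n = 5 and Σtᵢ = 0.7 + 9.4 + 6.2 + 5.9 + 2.8 = 25.
Posterior ∝ λ^7e^(−4λ) · λ^5e^(−25λ) = λ^12e^(−29λ), i.e. Gamma(13, 29).
Mode = (a−1)/b = 12/29 ≈ 0.4138.

λ̂_MAP = 0.4138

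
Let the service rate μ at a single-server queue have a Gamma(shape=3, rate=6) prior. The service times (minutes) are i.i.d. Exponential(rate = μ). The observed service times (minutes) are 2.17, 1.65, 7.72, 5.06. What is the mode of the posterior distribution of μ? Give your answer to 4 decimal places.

The Exponential(rate=μ) likelihood is ∝ μ^n e^(−μΣtᵢ). Here n = 4 and Σtᵢ = 2.17 + 1.65 + 7.72 + 5.06 = 16.60.
Posterior ∝ μ^2e^(−6μ) · μ^4e^(−16.60μ) = μ^6e^(−22.60μ), i.e. Gamma(7, 22.60).
Mode = (a−1)/b = 6/22.60 ≈ 0.2655.

μ̂_MAP = 0.2655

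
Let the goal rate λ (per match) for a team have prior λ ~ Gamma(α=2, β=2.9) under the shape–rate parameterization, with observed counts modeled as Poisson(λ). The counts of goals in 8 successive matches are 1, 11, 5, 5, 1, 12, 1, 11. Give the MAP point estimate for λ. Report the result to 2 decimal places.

Σxᵢ = 1+11+5+5+1+12+1+11 = 47, with n = 8.
Posterior ∝ λe^(−2.9λ) · λ^47e^(−8λ) = λ^48e^(−10.9λ), i.e. Gamma(shape=49, rate=10.9).
The mode of a Gamma(a, b) with a ≥ 1 (shape–rate) is (a−1)/b = 48/10.9 ≈ 4.40.

λ̂_MAP = 4.40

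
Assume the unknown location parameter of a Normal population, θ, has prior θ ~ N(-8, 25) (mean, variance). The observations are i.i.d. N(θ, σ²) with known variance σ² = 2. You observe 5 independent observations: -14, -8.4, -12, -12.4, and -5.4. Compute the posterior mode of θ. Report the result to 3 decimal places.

n = 5; x̄ = ((-14) + (-8.4) + (-12) + (-12.4) + (-5.4))/5 = -52.2/5 = -10.44.
For a Normal prior and Normal likelihood with known variance, the posterior is Normal; its mode equals its mean, the precision-weighted average.
Prior precision 1/σ₀² = 1/25 = 0.04; data precision n/σ² = 5/2 = 2.5.
θ̂ = (0.04·(-8) + 2.5·(-10.44)) / (0.04 + 2.5) = (-26.42)/2.54 = -1321/127 ≈ -10.402.

θ̂_MAP = -10.402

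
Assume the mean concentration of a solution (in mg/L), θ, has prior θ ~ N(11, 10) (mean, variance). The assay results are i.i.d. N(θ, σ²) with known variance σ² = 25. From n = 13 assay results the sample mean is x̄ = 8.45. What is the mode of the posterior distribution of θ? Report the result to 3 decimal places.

n = 13, x̄ = 8.45.
For a Normal prior and Normal likelihood with known variance, the posterior is Normal; its mode equals its mean, the precision-weighted average.
Prior precision 1/σ₀² = 1/10 = 0.1; data precision n/σ² = 13/25 = 0.52.
θ̂ = (0.1·11 + 0.52·8.45) / (0.1 + 0.52) = 5.494/0.62 = 2747/310 ≈ 8.861.

θ̂_MAP = 8.861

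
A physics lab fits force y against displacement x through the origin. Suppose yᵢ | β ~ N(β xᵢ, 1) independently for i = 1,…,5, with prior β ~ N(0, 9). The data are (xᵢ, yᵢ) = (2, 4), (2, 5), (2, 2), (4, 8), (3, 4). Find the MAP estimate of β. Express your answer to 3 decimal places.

β̂_MAP = 1.778

log p(β | y) = −Σ(yᵢ − βxᵢ)²/(2·1) − β²/(2·9) + const.
Setting the derivative to zero: Σxᵢ(yᵢ − βxᵢ)/1 − β/9 = 0, so β = Σxᵢyᵢ / (Σxᵢ² + σ²/τ²).
Σxᵢyᵢ = 2·4 + 2·5 + 2·2 + 4·8 + 3·4 = 66; Σxᵢ² = 37; σ²/τ² = 1/9.
β̂_MAP = 66 / (37 + 1/9) = 66/(334/9) = 297/167 ≈ 1.778.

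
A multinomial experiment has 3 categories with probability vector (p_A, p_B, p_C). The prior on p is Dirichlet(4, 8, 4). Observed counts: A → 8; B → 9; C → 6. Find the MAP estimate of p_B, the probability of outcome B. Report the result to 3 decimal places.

MAP estimate of p_B = 0.444

The posterior is Dirichlet(αᵢ + nᵢ) = Dirichlet(12, 17, 10).
For a Dirichlet(a₁,…,a_K) with all aᵢ > 1, the mode has j-th component (aⱼ − 1)/(Σaᵢ − K).
Here Σaᵢ = 39 and K = 3, so p_B = (17 − 1)/(39 − 3) = 16/36 ≈ 0.444.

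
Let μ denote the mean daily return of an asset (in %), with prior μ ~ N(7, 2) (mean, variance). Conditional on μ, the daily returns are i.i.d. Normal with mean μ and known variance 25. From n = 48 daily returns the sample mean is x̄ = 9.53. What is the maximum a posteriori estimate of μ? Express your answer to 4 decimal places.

n = 48, x̄ = 9.53.
For a Normal prior and Normal likelihood with known variance, the posterior is Normal; its mode equals its mean, the precision-weighted average.
Prior precision 1/σ₀² = 1/2 = 0.5; data precision n/σ² = 48/25 = 1.92.
μ̂ = (0.5·7 + 1.92·9.53) / (0.5 + 1.92) = 21.7976/2.42 = 2477/275 ≈ 9.0073.

μ̂_MAP = 9.0073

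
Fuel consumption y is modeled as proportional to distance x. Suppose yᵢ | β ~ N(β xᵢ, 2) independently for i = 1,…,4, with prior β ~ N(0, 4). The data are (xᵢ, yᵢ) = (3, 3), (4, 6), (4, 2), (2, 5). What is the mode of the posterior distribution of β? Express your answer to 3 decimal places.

log p(β | y) = −Σ(yᵢ − βxᵢ)²/(2·2) − β²/(2·4) + const.
Setting the derivative to zero: Σxᵢ(yᵢ − βxᵢ)/2 − β/4 = 0, so β = Σxᵢyᵢ / (Σxᵢ² + σ²/τ²).
Σxᵢyᵢ = 3·3 + 4·6 + 4·2 + 2·5 = 51; Σxᵢ² = 45; σ²/τ² = 0.5.
β̂_MAP = 51 / (45 + 0.5) = 51/45.5 ≈ 1.121.

β̂_MAP = 1.121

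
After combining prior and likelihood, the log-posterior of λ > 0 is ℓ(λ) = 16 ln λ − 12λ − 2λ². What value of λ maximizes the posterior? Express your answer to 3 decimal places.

λ̂_MAP = 1.000

ℓ'(λ) = 16/λ − 12 − 4λ. Setting this to zero and multiplying by λ: 4λ² + 12λ − 16 = 0.
λ = (−12 + √(12² + 4·4·16)) / (2·4) = (−12 + √400) / 8 = (−12 + 20)/8 = 1.
ℓ''(λ) = −16/λ² − 4 < 0, confirming a maximum.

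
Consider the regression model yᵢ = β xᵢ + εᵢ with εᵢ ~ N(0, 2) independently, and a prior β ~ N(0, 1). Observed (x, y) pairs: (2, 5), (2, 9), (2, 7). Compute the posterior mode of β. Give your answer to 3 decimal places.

log p(β | y) = −Σ(yᵢ − βxᵢ)²/(2·2) − β²/(2·1) + const.
Setting the derivative to zero: Σxᵢ(yᵢ − βxᵢ)/2 − β/1 = 0, so β = Σxᵢyᵢ / (Σxᵢ² + σ²/τ²).
Σxᵢyᵢ = 2·5 + 2·9 + 2·7 = 42; Σxᵢ² = 12; σ²/τ² = 2.
β̂_MAP = 42 / (12 + 2) = 42/14 ≈ 3.000.

β̂_MAP = 3.000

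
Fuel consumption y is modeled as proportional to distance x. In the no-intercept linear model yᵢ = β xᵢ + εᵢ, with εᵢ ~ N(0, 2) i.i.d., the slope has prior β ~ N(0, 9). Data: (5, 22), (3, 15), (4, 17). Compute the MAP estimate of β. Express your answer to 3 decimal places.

log p(β | y) = −Σ(yᵢ − βxᵢ)²/(2·2) − β²/(2·9) + const.
Setting the derivative to zero: Σxᵢ(yᵢ − βxᵢ)/2 − β/9 = 0, so β = Σxᵢyᵢ / (Σxᵢ² + σ²/τ²).
Σxᵢyᵢ = 5·22 + 3·15 + 4·17 = 223; Σxᵢ² = 50; σ²/τ² = 2/9.
β̂_MAP = 223 / (50 + 2/9) = 223/(452/9) = 2007/452 ≈ 4.440.

β̂_MAP = 4.440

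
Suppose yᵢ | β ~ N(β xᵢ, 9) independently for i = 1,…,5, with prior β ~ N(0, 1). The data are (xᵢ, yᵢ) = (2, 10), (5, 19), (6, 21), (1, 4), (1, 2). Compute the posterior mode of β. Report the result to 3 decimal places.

log p(β | y) = −Σ(yᵢ − βxᵢ)²/(2·9) − β²/(2·1) + const.
Setting the derivative to zero: Σxᵢ(yᵢ − βxᵢ)/9 − β/1 = 0, so β = Σxᵢyᵢ / (Σxᵢ² + σ²/τ²).
Σxᵢyᵢ = 2·10 + 5·19 + 6·21 + 1·4 + 1·2 = 247; Σxᵢ² = 67; σ²/τ² = 9.
β̂_MAP = 247 / (67 + 9) = 247/76 ≈ 3.250.

β̂_MAP = 3.250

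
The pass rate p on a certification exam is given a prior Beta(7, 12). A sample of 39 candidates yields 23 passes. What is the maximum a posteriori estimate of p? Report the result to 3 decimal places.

Prior: Beta(7, 12).
Data: 23 successes in 39 trials. The binomial likelihood contributes p^23(1−p)^16, so the posterior is Beta(7+23, 12+16) = Beta(30, 28).
For Beta(a, b) with a, b > 1 the mode is (a−1)/(a+b−2) = 29/56 ≈ 0.518.

p̂_MAP = 0.518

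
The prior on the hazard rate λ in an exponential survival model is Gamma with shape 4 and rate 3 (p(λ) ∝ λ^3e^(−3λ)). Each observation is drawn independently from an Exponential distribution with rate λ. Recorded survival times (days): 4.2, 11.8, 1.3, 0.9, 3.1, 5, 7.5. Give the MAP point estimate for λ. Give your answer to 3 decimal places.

λ̂_MAP = 0.272

The Exponential(rate=λ) likelihood is ∝ λ^n e^(−λΣtᵢ). Here n = 7 and Σtᵢ = 4.2 + 11.8 + 1.3 + 0.9 + 3.1 + 5 + 7.5 = 33.8.
Posterior ∝ λ^3e^(−3λ) · λ^7e^(−33.8λ) = λ^10e^(−36.8λ), i.e. Gamma(11, 36.8).
Mode = (a−1)/b = 10/36.8 ≈ 0.272.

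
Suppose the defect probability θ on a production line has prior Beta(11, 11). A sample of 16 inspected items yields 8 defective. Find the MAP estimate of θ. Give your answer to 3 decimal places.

Prior: Beta(11, 11).
Data: 8 successes in 16 trials. The binomial likelihood contributes θ^8(1−θ)^8, so the posterior is Beta(11+8, 11+8) = Beta(19, 19).
For Beta(a, b) with a, b > 1 the mode is (a−1)/(a+b−2) = 18/36 ≈ 0.500.

θ̂_MAP = 0.500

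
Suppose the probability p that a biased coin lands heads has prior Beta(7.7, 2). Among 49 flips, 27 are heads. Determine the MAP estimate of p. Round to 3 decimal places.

p̂_MAP = 0.594

Prior: Beta(7.7, 2).
Data: 27 successes in 49 trials. The binomial likelihood contributes p^27(1−p)^22, so the posterior is Beta(7.7+27, 2+22) = Beta(34.7, 24).
For Beta(a, b) with a, b > 1 the mode is (a−1)/(a+b−2) = 33.7/56.7 ≈ 0.594.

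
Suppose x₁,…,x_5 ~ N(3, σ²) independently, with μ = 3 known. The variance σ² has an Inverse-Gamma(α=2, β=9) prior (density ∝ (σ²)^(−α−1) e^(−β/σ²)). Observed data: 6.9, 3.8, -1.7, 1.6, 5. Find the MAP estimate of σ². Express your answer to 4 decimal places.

σ̂²_MAP = 5.6273

Sum of squared deviations about the known mean: SS = (6.9−3)² + (3.8−3)² + (-1.7−3)² + (1.6−3)² + (5−3)² = 43.9.
The Normal likelihood contributes (σ²)^(−n/2) exp(−SS/(2σ²)), so the posterior is Inverse-Gamma(α + n/2, β + SS/2) = Inverse-Gamma(4.5, 30.95).
The mode of Inverse-Gamma(a, b) is b/(a+1) = 30.95/5.5 ≈ 5.6273.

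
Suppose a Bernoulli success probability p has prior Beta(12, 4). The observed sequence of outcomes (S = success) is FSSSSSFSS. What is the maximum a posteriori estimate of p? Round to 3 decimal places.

p̂_MAP = 0.783

Prior: Beta(12, 4).
Data: 7 successes in 9 trials (from the sequence). The binomial likelihood contributes p^7(1−p)^2, so the posterior is Beta(12+7, 4+2) = Beta(19, 6).
For Beta(a, b) with a, b > 1 the mode is (a−1)/(a+b−2) = 18/23 ≈ 0.783.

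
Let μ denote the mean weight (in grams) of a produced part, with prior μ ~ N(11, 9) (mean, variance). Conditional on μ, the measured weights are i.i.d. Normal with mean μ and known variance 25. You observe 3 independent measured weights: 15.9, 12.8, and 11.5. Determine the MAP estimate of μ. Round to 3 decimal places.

n = 3; x̄ = (15.9 + 12.8 + 11.5)/3 = 40.2/3 = 13.4.
For a Normal prior and Normal likelihood with known variance, the posterior is Normal; its mode equals its mean, the precision-weighted average.
Prior precision 1/σ₀² = 1/9; data precision n/σ² = 3/25 = 0.12.
μ̂ = ((1/9)·11 + 0.12·13.4) / (1/9 + 0.12) = (3184/1125)/(52/225) = 796/65 ≈ 12.246.

μ̂_MAP = 12.246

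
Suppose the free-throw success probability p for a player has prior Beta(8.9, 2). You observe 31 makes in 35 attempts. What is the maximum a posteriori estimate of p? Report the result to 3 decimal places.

p̂_MAP = 0.886

Prior: Beta(8.9, 2).
Data: 31 successes in 35 trials. The binomial likelihood contributes p^31(1−p)^4, so the posterior is Beta(8.9+31, 2+4) = Beta(39.9, 6).
For Beta(a, b) with a, b > 1 the mode is (a−1)/(a+b−2) = 38.9/43.9 ≈ 0.886.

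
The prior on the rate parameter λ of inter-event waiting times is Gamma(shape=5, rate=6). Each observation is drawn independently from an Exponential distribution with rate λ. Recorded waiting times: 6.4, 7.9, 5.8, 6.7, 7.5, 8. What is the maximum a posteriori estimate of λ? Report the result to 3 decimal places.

The Exponential(rate=λ) likelihood is ∝ λ^n e^(−λΣtᵢ). Here n = 6 and Σtᵢ = 6.4 + 7.9 + 5.8 + 6.7 + 7.5 + 8 = 42.3.
Posterior ∝ λ^4e^(−6λ) · λ^6e^(−42.3λ) = λ^10e^(−48.3λ), i.e. Gamma(11, 48.3).
Mode = (a−1)/b = 10/48.3 ≈ 0.207.

λ̂_MAP = 0.207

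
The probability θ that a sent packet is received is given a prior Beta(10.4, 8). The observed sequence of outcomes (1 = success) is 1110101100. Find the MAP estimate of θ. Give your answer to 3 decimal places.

Prior: Beta(10.4, 8).
Data: 6 successes in 10 trials (from the sequence). The binomial likelihood contributes θ^6(1−θ)^4, so the posterior is Beta(10.4+6, 8+4) = Beta(16.4, 12).
For Beta(a, b) with a, b > 1 the mode is (a−1)/(a+b−2) = 15.4/26.4 ≈ 0.583.

θ̂_MAP = 0.583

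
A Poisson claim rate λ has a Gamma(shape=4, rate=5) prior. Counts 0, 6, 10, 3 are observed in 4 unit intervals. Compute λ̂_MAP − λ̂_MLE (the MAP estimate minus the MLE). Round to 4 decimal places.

Σxᵢ = 19. Posterior is Gamma(23, 9); MAP = (23−1)/9 = 22/9 ≈ 2.44444.
MLE = x̄ = 19/4 ≈ 4.75000.
Difference = 22/9 − 19/4 = -83/36 ≈ -2.3056.

MAP − MLE = -2.3056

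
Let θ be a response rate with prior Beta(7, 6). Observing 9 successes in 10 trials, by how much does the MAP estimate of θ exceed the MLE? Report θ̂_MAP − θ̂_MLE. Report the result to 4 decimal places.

Posterior is Beta(16, 7); MAP = (16−1)/(23−2) = 15/21 ≈ 0.71429.
MLE ignores the prior: θ̂_MLE = k/n = 9/10 ≈ 0.90000.
Difference = 15/21 − 9/10 = -13/70 ≈ -0.1857.

MAP − MLE = -0.1857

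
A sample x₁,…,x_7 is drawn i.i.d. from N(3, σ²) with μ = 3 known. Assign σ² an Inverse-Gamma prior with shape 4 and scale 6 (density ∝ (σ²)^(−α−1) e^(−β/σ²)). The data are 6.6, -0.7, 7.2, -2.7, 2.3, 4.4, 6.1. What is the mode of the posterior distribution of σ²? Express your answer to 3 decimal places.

Sum of squared deviations about the known mean: SS = (6.6−3)² + (-0.7−3)² + (7.2−3)² + (-2.7−3)² + (2.3−3)² + (4.4−3)² + (6.1−3)² = 88.84.
The Normal likelihood contributes (σ²)^(−n/2) exp(−SS/(2σ²)), so the posterior is Inverse-Gamma(α + n/2, β + SS/2) = Inverse-Gamma(7.5, 50.42).
The mode of Inverse-Gamma(a, b) is b/(a+1) = 50.42/8.5 ≈ 5.932.

σ̂²_MAP = 5.932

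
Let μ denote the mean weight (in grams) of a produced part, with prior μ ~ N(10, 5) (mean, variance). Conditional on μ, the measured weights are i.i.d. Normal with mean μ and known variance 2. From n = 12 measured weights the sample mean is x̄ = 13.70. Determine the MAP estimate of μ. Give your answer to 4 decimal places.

μ̂_MAP = 13.5806

n = 12, x̄ = 13.70.
For a Normal prior and Normal likelihood with known variance, the posterior is Normal; its mode equals its mean, the precision-weighted average.
Prior precision 1/σ₀² = 1/5 = 0.2; data precision n/σ² = 12/2 = 6.
μ̂ = (0.2·10 + 6·13.7) / (0.2 + 6) = 84.2/6.2 = 421/31 ≈ 13.5806.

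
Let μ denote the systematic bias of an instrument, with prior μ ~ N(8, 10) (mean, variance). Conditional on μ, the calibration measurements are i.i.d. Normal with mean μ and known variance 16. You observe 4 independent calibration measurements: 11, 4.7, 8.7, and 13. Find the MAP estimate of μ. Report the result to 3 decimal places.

μ̂_MAP = 8.964

n = 4; x̄ = (11 + 4.7 + 8.7 + 13)/4 = 37.4/4 = 9.35.
For a Normal prior and Normal likelihood with known variance, the posterior is Normal; its mode equals its mean, the precision-weighted average.
Prior precision 1/σ₀² = 1/10 = 0.1; data precision n/σ² = 4/16 = 0.25.
μ̂ = (0.1·8 + 0.25·9.35) / (0.1 + 0.25) = 3.1375/0.35 = 251/28 ≈ 8.964.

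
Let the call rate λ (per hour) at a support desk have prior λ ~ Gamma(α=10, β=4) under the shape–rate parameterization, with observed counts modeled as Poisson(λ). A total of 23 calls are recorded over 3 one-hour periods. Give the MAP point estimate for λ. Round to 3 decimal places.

Σxᵢ = 23, n = 3.
Posterior ∝ λ^9e^(−4λ) · λ^23e^(−3λ) = λ^32e^(−7λ), i.e. Gamma(shape=33, rate=7).
The mode of a Gamma(a, b) with a ≥ 1 (shape–rate) is (a−1)/b = 32/7 ≈ 4.571.

λ̂_MAP = 4.571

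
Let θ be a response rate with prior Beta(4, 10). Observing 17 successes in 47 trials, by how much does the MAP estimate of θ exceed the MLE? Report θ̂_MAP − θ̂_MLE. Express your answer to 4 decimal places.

Posterior is Beta(21, 40); MAP = (21−1)/(61−2) = 20/59 ≈ 0.33898.
MLE ignores the prior: θ̂_MLE = k/n = 17/47 ≈ 0.36170.
Difference = 20/59 − 17/47 = -63/2773 ≈ -0.0227.

MAP − MLE = -0.0227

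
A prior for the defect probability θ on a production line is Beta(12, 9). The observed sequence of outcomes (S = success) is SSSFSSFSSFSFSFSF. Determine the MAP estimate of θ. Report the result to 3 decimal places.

θ̂_MAP = 0.600

Prior: Beta(12, 9).
Data: 10 successes in 16 trials (from the sequence). The binomial likelihood contributes θ^10(1−θ)^6, so the posterior is Beta(12+10, 9+6) = Beta(22, 15).
For Beta(a, b) with a, b > 1 the mode is (a−1)/(a+b−2) = 21/35 ≈ 0.600.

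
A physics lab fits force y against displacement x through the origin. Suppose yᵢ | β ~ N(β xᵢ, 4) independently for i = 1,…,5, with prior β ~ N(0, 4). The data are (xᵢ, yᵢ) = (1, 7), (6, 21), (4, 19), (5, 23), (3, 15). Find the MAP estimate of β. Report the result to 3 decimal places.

log p(β | y) = −Σ(yᵢ − βxᵢ)²/(2·4) − β²/(2·4) + const.
Setting the derivative to zero: Σxᵢ(yᵢ − βxᵢ)/4 − β/4 = 0, so β = Σxᵢyᵢ / (Σxᵢ² + σ²/τ²).
Σxᵢyᵢ = 1·7 + 6·21 + 4·19 + 5·23 + 3·15 = 369; Σxᵢ² = 87; σ²/τ² = 1.
β̂_MAP = 369 / (87 + 1) = 369/88 ≈ 4.193.

β̂_MAP = 4.193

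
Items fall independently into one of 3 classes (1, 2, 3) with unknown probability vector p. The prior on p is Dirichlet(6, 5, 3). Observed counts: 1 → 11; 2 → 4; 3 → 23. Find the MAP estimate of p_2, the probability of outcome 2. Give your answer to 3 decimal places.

MAP estimate: 0.163

The posterior is Dirichlet(αᵢ + nᵢ) = Dirichlet(17, 9, 26).
For a Dirichlet(a₁,…,a_K) with all aᵢ > 1, the mode has j-th component (aⱼ − 1)/(Σaᵢ − K).
Here Σaᵢ = 52 and K = 3, so p_2 = (9 − 1)/(52 − 3) = 8/49 ≈ 0.163.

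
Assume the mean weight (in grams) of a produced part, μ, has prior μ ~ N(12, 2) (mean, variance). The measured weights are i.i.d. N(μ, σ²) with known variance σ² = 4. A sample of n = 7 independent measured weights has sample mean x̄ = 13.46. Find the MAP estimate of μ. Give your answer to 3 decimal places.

n = 7, x̄ = 13.46.
For a Normal prior and Normal likelihood with known variance, the posterior is Normal; its mode equals its mean, the precision-weighted average.
Prior precision 1/σ₀² = 1/2 = 0.5; data precision n/σ² = 7/4 = 1.75.
μ̂ = (0.5·12 + 1.75·13.46) / (0.5 + 1.75) = 29.555/2.25 = 5911/450 ≈ 13.136.

μ̂_MAP = 13.136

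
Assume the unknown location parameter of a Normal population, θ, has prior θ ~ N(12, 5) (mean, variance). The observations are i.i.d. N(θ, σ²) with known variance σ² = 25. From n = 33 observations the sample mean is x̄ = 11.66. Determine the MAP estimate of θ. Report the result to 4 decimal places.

θ̂_MAP = 11.7047

n = 33, x̄ = 11.66.
For a Normal prior and Normal likelihood with known variance, the posterior is Normal; its mode equals its mean, the precision-weighted average.
Prior precision 1/σ₀² = 1/5 = 0.2; data precision n/σ² = 33/25 = 1.32.
θ̂ = (0.2·12 + 1.32·11.66) / (0.2 + 1.32) = 17.7912/1.52 = 22239/1900 ≈ 11.7047.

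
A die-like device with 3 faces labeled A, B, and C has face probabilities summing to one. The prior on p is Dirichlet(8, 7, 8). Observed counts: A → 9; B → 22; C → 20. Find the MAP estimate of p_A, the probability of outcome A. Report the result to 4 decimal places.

The posterior is Dirichlet(αᵢ + nᵢ) = Dirichlet(17, 29, 28).
For a Dirichlet(a₁,…,a_K) with all aᵢ > 1, the mode has j-th component (aⱼ − 1)/(Σaᵢ − K).
Here Σaᵢ = 74 and K = 3, so p_A = (17 − 1)/(74 − 3) = 16/71 ≈ 0.2254.

MAP estimate of p_A = 0.2254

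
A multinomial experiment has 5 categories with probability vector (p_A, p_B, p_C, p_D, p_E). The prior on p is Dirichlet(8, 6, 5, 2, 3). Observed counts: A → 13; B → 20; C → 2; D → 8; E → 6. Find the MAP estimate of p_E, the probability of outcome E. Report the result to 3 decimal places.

MAP estimate of p_E = 0.118

The posterior is Dirichlet(αᵢ + nᵢ) = Dirichlet(21, 26, 7, 10, 9).
For a Dirichlet(a₁,…,a_K) with all aᵢ > 1, the mode has j-th component (aⱼ − 1)/(Σaᵢ − K).
Here Σaᵢ = 73 and K = 5, so p_E = (9 − 1)/(73 − 5) = 8/68 ≈ 0.118.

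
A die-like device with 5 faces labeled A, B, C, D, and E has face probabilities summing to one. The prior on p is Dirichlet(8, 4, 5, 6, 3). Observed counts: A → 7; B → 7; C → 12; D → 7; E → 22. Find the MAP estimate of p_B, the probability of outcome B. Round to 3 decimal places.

MAP estimate of p_B = 0.132

The posterior is Dirichlet(αᵢ + nᵢ) = Dirichlet(15, 11, 17, 13, 25).
For a Dirichlet(a₁,…,a_K) with all aᵢ > 1, the mode has j-th component (aⱼ − 1)/(Σaᵢ − K).
Here Σaᵢ = 81 and K = 5, so p_B = (11 − 1)/(81 − 5) = 10/76 ≈ 0.132.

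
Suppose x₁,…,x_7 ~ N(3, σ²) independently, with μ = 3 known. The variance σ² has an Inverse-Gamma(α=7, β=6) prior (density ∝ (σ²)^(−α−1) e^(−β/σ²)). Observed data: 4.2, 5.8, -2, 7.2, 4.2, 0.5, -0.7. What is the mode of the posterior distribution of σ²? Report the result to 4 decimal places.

Sum of squared deviations about the known mean: SS = (4.2−3)² + (5.8−3)² + (-2−3)² + (7.2−3)² + (4.2−3)² + (0.5−3)² + (-0.7−3)² = 73.3.
The Normal likelihood contributes (σ²)^(−n/2) exp(−SS/(2σ²)), so the posterior is Inverse-Gamma(α + n/2, β + SS/2) = Inverse-Gamma(10.5, 42.65).
The mode of Inverse-Gamma(a, b) is b/(a+1) = 42.65/11.5 ≈ 3.7087.

σ̂²_MAP = 3.7087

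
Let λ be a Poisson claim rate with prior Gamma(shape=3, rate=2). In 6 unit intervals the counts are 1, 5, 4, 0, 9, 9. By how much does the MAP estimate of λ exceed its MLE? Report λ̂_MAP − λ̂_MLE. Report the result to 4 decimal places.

MAP − MLE = -0.9167

Σxᵢ = 28. Posterior is Gamma(31, 8); MAP = (31−1)/8 = 30/8 ≈ 3.75000.
MLE = x̄ = 28/6 ≈ 4.66667.
Difference = 30/8 − 28/6 = -11/12 ≈ -0.9167.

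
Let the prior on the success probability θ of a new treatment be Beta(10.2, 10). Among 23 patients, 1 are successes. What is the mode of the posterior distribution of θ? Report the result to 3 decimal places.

θ̂_MAP = 0.248

Prior: Beta(10.2, 10).
Data: 1 success in 23 trials. The binomial likelihood contributes θ(1−θ)^22, so the posterior is Beta(10.2+1, 10+22) = Beta(11.2, 32).
For Beta(a, b) with a, b > 1 the mode is (a−1)/(a+b−2) = 10.2/41.2 ≈ 0.248.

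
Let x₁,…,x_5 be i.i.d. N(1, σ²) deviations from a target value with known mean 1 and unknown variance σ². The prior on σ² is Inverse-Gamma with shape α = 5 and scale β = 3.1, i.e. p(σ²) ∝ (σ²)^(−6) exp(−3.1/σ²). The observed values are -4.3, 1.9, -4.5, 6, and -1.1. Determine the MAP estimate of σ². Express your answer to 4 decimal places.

σ̂²_MAP = 5.5741

Sum of squared deviations about the known mean: SS = (-4.3−1)² + (1.9−1)² + (-4.5−1)² + (6−1)² + (-1.1−1)² = 88.56.
The Normal likelihood contributes (σ²)^(−n/2) exp(−SS/(2σ²)), so the posterior is Inverse-Gamma(α + n/2, β + SS/2) = Inverse-Gamma(7.5, 47.38).
The mode of Inverse-Gamma(a, b) is b/(a+1) = 47.38/8.5 ≈ 5.5741.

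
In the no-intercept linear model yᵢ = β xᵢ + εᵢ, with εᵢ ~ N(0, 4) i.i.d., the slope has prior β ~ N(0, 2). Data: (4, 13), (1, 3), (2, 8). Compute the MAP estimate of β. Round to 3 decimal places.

log p(β | y) = −Σ(yᵢ − βxᵢ)²/(2·4) − β²/(2·2) + const.
Setting the derivative to zero: Σxᵢ(yᵢ − βxᵢ)/4 − β/2 = 0, so β = Σxᵢyᵢ / (Σxᵢ² + σ²/τ²).
Σxᵢyᵢ = 4·13 + 1·3 + 2·8 = 71; Σxᵢ² = 21; σ²/τ² = 2.
β̂_MAP = 71 / (21 + 2) = 71/23 ≈ 3.087.

β̂_MAP = 3.087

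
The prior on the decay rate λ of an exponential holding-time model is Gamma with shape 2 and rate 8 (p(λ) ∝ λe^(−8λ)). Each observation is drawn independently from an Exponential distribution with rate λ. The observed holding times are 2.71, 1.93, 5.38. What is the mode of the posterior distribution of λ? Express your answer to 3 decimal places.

The Exponential(rate=λ) likelihood is ∝ λ^n e^(−λΣtᵢ). Here n = 3 and Σtᵢ = 2.71 + 1.93 + 5.38 = 10.02.
Posterior ∝ λe^(−8λ) · λ^3e^(−10.02λ) = λ^4e^(−18.02λ), i.e. Gamma(5, 18.02).
Mode = (a−1)/b = 4/18.02 ≈ 0.222.

λ̂_MAP = 0.222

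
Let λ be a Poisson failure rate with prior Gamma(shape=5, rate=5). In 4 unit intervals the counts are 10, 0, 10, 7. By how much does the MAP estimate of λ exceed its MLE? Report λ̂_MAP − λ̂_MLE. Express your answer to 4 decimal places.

MAP − MLE = -3.3056

Σxᵢ = 27. Posterior is Gamma(32, 9); MAP = (32−1)/9 = 31/9 ≈ 3.44444.
MLE = x̄ = 27/4 ≈ 6.75000.
Difference = 31/9 − 27/4 = -119/36 ≈ -3.3056.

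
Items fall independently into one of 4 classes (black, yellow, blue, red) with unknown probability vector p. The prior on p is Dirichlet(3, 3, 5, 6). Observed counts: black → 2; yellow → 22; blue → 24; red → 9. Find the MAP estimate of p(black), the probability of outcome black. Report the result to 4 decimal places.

The posterior is Dirichlet(αᵢ + nᵢ) = Dirichlet(5, 25, 29, 15).
For a Dirichlet(a₁,…,a_K) with all aᵢ > 1, the mode has j-th component (aⱼ − 1)/(Σaᵢ − K).
Here Σaᵢ = 74 and K = 4, so p(black) = (5 − 1)/(74 − 4) = 4/70 ≈ 0.0571.

MAP estimate of p(black) = 0.0571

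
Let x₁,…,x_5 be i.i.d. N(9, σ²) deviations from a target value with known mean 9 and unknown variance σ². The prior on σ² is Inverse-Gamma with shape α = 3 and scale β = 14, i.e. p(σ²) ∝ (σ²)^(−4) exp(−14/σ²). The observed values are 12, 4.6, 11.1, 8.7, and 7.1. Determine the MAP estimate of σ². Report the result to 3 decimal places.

σ̂²_MAP = 4.959

Sum of squared deviations about the known mean: SS = (12−9)² + (4.6−9)² + (11.1−9)² + (8.7−9)² + (7.1−9)² = 36.47.
The Normal likelihood contributes (σ²)^(−n/2) exp(−SS/(2σ²)), so the posterior is Inverse-Gamma(α + n/2, β + SS/2) = Inverse-Gamma(5.5, 32.235).
The mode of Inverse-Gamma(a, b) is b/(a+1) = 32.235/6.5 ≈ 4.959.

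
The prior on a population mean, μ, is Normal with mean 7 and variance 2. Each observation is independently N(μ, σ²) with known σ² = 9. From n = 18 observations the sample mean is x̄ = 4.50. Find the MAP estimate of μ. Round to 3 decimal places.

μ̂_MAP = 5.000

n = 18, x̄ = 4.50.
For a Normal prior and Normal likelihood with known variance, the posterior is Normal; its mode equals its mean, the precision-weighted average.
Prior precision 1/σ₀² = 1/2 = 0.5; data precision n/σ² = 18/9 = 2.
μ̂ = (0.5·7 + 2·4.5) / (0.5 + 2) = 12.5/2.5 = 5.000.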